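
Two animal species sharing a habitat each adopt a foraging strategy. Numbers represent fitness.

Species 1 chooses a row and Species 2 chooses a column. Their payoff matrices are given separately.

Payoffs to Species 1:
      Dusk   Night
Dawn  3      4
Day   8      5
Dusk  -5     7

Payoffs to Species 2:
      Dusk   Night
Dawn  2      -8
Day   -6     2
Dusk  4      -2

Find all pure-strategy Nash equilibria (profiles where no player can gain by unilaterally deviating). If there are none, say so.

Species 1 against Dusk: payoffs 3, 8, -5 → best response Day.
Species 1 against Night: payoffs 4, 5, 7 → best response Dusk.
Species 2 against Dawn: payoffs 2, -8 → best response Dusk.
Species 2 against Day: payoffs -6, 2 → best response Night.
Species 2 against Dusk: payoffs 4, -2 → best response Dusk.
No profile is a mutual best response for all players.

none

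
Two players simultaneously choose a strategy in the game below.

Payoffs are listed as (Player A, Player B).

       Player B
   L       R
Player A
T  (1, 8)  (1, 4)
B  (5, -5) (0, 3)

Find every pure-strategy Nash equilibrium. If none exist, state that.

This game has no pure Nash equilibrium.

For each strategy profile, look for a profitable unilateral deviation.
(T, L): Player A can switch to B (1 → 5). Not NE.
(T, R): Player B can switch to L (4 → 8). Not NE.
(B, L): Player B can switch to R (-5 → 3). Not NE.
(B, R): Player A can switch to T (0 → 1). Not NE.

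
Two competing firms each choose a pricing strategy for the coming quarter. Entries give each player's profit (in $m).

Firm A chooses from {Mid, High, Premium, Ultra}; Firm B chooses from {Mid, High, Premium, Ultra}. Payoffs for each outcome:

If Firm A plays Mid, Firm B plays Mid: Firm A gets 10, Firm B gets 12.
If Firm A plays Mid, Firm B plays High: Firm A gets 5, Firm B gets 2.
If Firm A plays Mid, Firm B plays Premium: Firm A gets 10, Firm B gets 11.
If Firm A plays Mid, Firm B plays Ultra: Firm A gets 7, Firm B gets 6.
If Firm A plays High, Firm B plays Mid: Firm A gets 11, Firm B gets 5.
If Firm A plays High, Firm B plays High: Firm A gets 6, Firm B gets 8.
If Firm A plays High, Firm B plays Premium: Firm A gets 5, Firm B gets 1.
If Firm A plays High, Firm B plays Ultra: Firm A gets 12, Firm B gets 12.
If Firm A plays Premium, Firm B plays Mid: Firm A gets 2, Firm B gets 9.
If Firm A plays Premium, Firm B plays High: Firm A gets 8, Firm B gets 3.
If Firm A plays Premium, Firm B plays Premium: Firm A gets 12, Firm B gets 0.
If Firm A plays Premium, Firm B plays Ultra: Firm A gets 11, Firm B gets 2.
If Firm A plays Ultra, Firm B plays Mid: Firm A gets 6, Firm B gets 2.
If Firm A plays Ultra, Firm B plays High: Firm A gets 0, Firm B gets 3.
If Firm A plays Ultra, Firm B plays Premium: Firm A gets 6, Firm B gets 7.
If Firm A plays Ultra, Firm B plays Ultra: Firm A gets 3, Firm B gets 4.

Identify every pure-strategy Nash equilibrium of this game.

For each player, find the best response to each opponent profile; mutual best responses are the pure NE.
Firm A against Mid: payoffs 10, 11, 2, 6 → best response High.
Firm A against High: payoffs 5, 6, 8, 0 → best response Premium.
Firm A against Premium: payoffs 10, 5, 12, 6 → best response Premium.
Firm A against Ultra: payoffs 7, 12, 11, 3 → best response High.
Firm B against Mid: payoffs 12, 2, 11, 6 → best response Mid.
Firm B against High: payoffs 5, 8, 1, 12 → best response Ultra.
Firm B against Premium: payoffs 9, 3, 0, 2 → best response Mid.
Firm B against Ultra: payoffs 2, 3, 7, 4 → best response Premium.
Mutual best responses: (High, Ultra).

The unique pure-strategy Nash equilibrium is (High, Ultra).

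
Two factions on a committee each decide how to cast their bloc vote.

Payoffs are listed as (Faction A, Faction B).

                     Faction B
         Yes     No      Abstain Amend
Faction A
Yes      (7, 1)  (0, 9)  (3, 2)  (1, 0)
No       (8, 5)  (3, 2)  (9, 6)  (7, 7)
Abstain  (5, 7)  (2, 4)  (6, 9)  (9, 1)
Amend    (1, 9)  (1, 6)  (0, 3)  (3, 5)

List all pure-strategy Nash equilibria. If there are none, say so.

none

(Yes, Yes): Faction A can switch to No (7 → 8). Not NE.
(Yes, No): Faction A can switch to No (0 → 3). Not NE.
(Yes, Abstain): Faction A can switch to No (3 → 9). Not NE.
(Yes, Amend): Faction A can switch to No (1 → 7). Not NE.
(No, Yes): Faction B can switch to Abstain (5 → 6). Not NE.
(No, No): Faction B can switch to Yes (2 → 5). Not NE.
(No, Abstain): Faction B can switch to Amend (6 → 7). Not NE.
(No, Amend): Faction A can switch to Abstain (7 → 9). Not NE.
(Abstain, Yes): Faction A can switch to Yes (5 → 7). Not NE.
(Abstain, No): Faction A can switch to No (2 → 3). Not NE.
(The remaining 6 profiles each have a profitable deviation by the same check.)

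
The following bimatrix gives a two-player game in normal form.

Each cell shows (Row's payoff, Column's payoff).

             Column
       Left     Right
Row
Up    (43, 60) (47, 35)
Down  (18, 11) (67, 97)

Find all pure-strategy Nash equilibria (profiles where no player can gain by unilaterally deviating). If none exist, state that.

(Up, Left): Row gets 43, best alternative 18; Column gets 60, best alternative 35. No profitable deviation — NE.
(Up, Right): Row can switch to Down (47 → 67). Not NE.
(Down, Left): Row can switch to Up (18 → 43). Not NE.
(Down, Right): Row gets 67, best alternative 47; Column gets 97, best alternative 11. No profitable deviation — NE.

(Up, Left), (Down, Right)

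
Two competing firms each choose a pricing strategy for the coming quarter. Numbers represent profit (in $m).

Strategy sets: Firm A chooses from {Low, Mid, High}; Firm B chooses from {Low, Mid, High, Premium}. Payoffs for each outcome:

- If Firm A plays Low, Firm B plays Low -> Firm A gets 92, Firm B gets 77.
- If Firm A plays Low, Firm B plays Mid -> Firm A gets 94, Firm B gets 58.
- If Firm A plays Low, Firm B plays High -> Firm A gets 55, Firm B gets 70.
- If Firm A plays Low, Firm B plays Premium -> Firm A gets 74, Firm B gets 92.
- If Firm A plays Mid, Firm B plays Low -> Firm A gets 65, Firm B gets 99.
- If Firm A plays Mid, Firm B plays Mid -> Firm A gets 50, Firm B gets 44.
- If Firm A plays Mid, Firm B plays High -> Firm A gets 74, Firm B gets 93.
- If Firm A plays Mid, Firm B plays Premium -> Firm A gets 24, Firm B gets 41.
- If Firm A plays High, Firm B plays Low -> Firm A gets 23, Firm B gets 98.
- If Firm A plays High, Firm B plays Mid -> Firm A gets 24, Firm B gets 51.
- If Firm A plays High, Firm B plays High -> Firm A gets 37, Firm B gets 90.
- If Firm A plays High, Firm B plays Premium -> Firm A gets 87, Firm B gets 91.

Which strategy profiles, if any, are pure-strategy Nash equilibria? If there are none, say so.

Firm A against Low: payoffs 92, 65, 23 → best response Low.
Firm A against Mid: payoffs 94, 50, 24 → best response Low.
Firm A against High: payoffs 55, 74, 37 → best response Mid.
Firm A against Premium: payoffs 74, 24, 87 → best response High.
Firm B against Low: payoffs 77, 58, 70, 92 → best response Premium.
Firm B against Mid: payoffs 99, 44, 93, 41 → best response Low.
Firm B against High: payoffs 98, 51, 90, 91 → best response Low.
No profile is a mutual best response for all players.

No pure-strategy Nash equilibrium.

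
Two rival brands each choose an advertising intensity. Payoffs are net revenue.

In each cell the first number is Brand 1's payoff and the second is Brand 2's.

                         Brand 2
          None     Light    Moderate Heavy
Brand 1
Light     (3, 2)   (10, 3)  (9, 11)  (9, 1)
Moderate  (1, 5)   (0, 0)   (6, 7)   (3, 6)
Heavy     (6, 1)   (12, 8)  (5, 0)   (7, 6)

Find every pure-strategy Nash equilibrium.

Pure-strategy Nash equilibria: (Light, Moderate), (Heavy, Light)

Check each profile: it is a Nash equilibrium iff no player can strictly gain by switching unilaterally.
(Light, None): Brand 1 can switch to Heavy (3 → 6). Not NE.
(Light, Light): Brand 1 can switch to Heavy (10 → 12). Not NE.
(Light, Moderate): Brand 1 gets 9, best alternative 6; Brand 2 gets 11, best alternative 3. No profitable deviation — NE.
(Light, Heavy): Brand 2 can switch to None (1 → 2). Not NE.
(Moderate, None): Brand 1 can switch to Light (1 → 3). Not NE.
(Moderate, Light): Brand 1 can switch to Light (0 → 10). Not NE.
(Moderate, Moderate): Brand 1 can switch to Light (6 → 9). Not NE.
(Heavy, Light): Brand 1 gets 12, best alternative 10; Brand 2 gets 8, best alternative 6. No profitable deviation — NE.
(The remaining 4 profiles each have a profitable deviation by the same check.)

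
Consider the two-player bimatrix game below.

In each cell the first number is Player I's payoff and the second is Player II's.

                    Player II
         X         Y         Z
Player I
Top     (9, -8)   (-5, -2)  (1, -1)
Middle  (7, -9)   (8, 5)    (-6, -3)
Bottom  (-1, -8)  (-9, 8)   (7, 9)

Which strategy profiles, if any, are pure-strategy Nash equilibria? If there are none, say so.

Check each profile: it is a Nash equilibrium iff no player can strictly gain by switching unilaterally.
(Top, X): Player II can switch to Y (-8 → -2). Not NE.
(Top, Y): Player I can switch to Middle (-5 → 8). Not NE.
(Top, Z): Player I can switch to Bottom (1 → 7). Not NE.
(Middle, X): Player I can switch to Top (7 → 9). Not NE.
(Middle, Y): Player I gets 8, best alternative -5; Player II gets 5, best alternative -3. No profitable deviation — NE.
(Middle, Z): Player I can switch to Top (-6 → 1). Not NE.
(Bottom, X): Player I can switch to Top (-1 → 9). Not NE.
(Bottom, Y): Player I can switch to Top (-9 → -5). Not NE.
(Bottom, Z): Player I gets 7, best alternative 1; Player II gets 9, best alternative 8. No profitable deviation — NE.

Pure-strategy Nash equilibria: (Middle, Y); (Bottom, Z)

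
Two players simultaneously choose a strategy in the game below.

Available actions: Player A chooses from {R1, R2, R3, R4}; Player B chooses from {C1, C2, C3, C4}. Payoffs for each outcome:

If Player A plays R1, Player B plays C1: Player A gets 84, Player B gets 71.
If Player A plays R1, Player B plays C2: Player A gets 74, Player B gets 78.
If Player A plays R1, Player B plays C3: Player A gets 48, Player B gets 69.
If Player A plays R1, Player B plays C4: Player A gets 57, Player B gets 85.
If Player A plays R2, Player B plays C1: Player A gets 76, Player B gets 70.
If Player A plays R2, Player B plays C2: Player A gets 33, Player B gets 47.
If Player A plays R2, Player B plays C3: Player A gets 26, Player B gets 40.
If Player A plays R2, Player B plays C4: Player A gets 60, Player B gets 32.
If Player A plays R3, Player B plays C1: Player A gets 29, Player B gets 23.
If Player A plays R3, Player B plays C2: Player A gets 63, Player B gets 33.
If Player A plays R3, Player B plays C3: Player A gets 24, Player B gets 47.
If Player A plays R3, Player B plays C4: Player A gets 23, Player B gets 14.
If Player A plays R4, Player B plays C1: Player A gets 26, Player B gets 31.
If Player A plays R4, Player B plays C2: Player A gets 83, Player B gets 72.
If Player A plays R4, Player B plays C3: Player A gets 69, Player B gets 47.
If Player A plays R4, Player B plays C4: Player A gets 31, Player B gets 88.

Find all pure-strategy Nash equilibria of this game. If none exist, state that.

No pure-strategy Nash equilibrium.

(R1, C1): Player B can switch to C2 (71 → 78). Not NE.
(R1, C2): Player A can switch to R4 (74 → 83). Not NE.
(R1, C3): Player A can switch to R4 (48 → 69). Not NE.
(R1, C4): Player A can switch to R2 (57 → 60). Not NE.
(R2, C1): Player A can switch to R1 (76 → 84). Not NE.
(R2, C2): Player A can switch to R1 (33 → 74). Not NE.
(R2, C3): Player A can switch to R1 (26 → 48). Not NE.
(R2, C4): Player B can switch to C1 (32 → 70). Not NE.
(R3, C1): Player A can switch to R1 (29 → 84). Not NE.
(R3, C2): Player A can switch to R1 (63 → 74). Not NE.
(The remaining 6 profiles each have a profitable deviation by the same check.)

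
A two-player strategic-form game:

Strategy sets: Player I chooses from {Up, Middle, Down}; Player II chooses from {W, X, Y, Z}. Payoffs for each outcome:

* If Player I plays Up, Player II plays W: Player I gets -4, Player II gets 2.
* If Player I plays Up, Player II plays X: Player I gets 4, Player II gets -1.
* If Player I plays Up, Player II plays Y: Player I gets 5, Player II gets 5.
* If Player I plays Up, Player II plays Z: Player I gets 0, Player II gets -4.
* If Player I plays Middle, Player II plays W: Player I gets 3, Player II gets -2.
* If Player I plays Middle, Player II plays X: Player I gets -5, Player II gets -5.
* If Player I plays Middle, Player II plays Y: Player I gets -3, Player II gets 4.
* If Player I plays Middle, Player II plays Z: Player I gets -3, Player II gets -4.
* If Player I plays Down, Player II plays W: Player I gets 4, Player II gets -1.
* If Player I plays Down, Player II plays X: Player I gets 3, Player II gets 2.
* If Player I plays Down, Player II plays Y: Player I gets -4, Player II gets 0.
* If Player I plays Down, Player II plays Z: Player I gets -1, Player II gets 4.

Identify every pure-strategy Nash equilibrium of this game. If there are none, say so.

For each strategy profile, look for a profitable unilateral deviation.
(Up, W): Player I can switch to Middle (-4 → 3). Not NE.
(Up, X): Player II can switch to W (-1 → 2). Not NE.
(Up, Y): Player I gets 5, best alternative -3; Player II gets 5, best alternative 2. No profitable deviation — NE.
(Up, Z): Player II can switch to W (-4 → 2). Not NE.
(Middle, W): Player I can switch to Down (3 → 4). Not NE.
(Middle, X): Player I can switch to Up (-5 → 4). Not NE.
(Middle, Y): Player I can switch to Up (-3 → 5). Not NE.
(Middle, Z): Player I can switch to Up (-3 → 0). Not NE.
(Down, W): Player II can switch to X (-1 → 2). Not NE.
(Down, X): Player I can switch to Up (3 → 4). Not NE.
(Down, Y): Player I can switch to Up (-4 → 5). Not NE.
(The remaining 1 profile has a profitable deviation by the same check.)

Pure NE: (Up, Y)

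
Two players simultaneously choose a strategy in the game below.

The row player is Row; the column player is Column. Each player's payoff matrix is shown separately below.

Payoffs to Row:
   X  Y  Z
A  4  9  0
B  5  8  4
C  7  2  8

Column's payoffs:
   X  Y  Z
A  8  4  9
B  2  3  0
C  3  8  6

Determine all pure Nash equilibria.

none

Row against X: payoffs 4, 5, 7 → best response C.
Row against Y: payoffs 9, 8, 2 → best response A.
Row against Z: payoffs 0, 4, 8 → best response C.
Column against A: payoffs 8, 4, 9 → best response Z.
Column against B: payoffs 2, 3, 0 → best response Y.
Column against C: payoffs 3, 8, 6 → best response Y.
No profile is a mutual best response for all players.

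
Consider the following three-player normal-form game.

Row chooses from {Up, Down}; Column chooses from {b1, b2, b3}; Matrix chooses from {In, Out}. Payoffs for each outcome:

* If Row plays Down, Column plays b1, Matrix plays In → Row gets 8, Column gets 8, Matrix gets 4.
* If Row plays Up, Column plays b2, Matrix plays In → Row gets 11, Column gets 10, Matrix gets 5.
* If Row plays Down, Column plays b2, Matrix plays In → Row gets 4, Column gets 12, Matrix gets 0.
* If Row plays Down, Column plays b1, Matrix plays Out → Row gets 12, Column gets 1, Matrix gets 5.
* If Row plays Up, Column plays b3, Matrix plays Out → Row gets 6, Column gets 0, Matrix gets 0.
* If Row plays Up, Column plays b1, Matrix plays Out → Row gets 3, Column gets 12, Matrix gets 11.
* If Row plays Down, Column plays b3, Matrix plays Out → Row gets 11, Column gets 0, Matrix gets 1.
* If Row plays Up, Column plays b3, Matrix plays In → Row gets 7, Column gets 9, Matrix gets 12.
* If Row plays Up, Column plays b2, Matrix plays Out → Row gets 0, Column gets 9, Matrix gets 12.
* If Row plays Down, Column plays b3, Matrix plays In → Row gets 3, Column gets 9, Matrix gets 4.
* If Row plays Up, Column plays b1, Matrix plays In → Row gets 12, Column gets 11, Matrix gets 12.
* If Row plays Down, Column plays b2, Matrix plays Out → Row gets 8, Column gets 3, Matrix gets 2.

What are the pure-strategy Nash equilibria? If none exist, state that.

Row against (b1, In): payoffs 12, 8 → best response Up.
Row against (b1, Out): payoffs 3, 12 → best response Down.
Row against (b2, In): payoffs 11, 4 → best response Up.
Row against (b2, Out): payoffs 0, 8 → best response Down.
Row against (b3, In): payoffs 7, 3 → best response Up.
Row against (b3, Out): payoffs 6, 11 → best response Down.
Column against (Up, In): payoffs 11, 10, 9 → best response b1.
Column against (Up, Out): payoffs 12, 9, 0 → best response b1.
Column against (Down, In): payoffs 8, 12, 9 → best response b2.
Column against (Down, Out): payoffs 1, 3, 0 → best response b2.
Matrix against (Up, b1): payoffs 12, 11 → best response In.
Matrix against (Up, b2): payoffs 5, 12 → best response Out.
Matrix against (Up, b3): payoffs 12, 0 → best response In.
Matrix against (Down, b1): payoffs 4, 5 → best response Out.
Matrix against (Down, b2): payoffs 0, 2 → best response Out.
Matrix against (Down, b3): payoffs 4, 1 → best response In.
Mutual best responses: (Up, b1, In); (Down, b2, Out).

(Up, b1, In) and (Down, b2, Out)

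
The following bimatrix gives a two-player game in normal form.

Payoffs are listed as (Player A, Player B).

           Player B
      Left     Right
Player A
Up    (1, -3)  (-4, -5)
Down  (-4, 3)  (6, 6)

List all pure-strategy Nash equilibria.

For each player, find the best response to each opponent profile; mutual best responses are the pure NE.
Player A against Left: payoffs 1, -4 → best response Up.
Player A against Right: payoffs -4, 6 → best response Down.
Player B against Up: payoffs -3, -5 → best response Left.
Player B against Down: payoffs 3, 6 → best response Right.
Mutual best responses: (Up, Left); (Down, Right).

(Up, Left); (Down, Right)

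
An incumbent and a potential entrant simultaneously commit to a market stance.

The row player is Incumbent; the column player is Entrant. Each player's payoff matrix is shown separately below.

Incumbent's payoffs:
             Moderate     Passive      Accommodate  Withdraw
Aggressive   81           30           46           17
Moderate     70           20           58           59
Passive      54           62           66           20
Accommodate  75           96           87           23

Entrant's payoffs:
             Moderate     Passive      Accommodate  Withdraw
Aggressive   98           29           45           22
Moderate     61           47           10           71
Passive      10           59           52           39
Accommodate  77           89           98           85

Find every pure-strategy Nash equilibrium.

Incumbent against Moderate: payoffs 81, 70, 54, 75 → best response Aggressive.
Incumbent against Passive: payoffs 30, 20, 62, 96 → best response Accommodate.
Incumbent against Accommodate: payoffs 46, 58, 66, 87 → best response Accommodate.
Incumbent against Withdraw: payoffs 17, 59, 20, 23 → best response Moderate.
Entrant against Aggressive: payoffs 98, 29, 45, 22 → best response Moderate.
Entrant against Moderate: payoffs 61, 47, 10, 71 → best response Withdraw.
Entrant against Passive: payoffs 10, 59, 52, 39 → best response Passive.
Entrant against Accommodate: payoffs 77, 89, 98, 85 → best response Accommodate.
Mutual best responses: (Aggressive, Moderate); (Moderate, Withdraw); (Accommodate, Accommodate).

Pure-strategy Nash equilibria: (Aggressive, Moderate), (Moderate, Withdraw), (Accommodate, Accommodate)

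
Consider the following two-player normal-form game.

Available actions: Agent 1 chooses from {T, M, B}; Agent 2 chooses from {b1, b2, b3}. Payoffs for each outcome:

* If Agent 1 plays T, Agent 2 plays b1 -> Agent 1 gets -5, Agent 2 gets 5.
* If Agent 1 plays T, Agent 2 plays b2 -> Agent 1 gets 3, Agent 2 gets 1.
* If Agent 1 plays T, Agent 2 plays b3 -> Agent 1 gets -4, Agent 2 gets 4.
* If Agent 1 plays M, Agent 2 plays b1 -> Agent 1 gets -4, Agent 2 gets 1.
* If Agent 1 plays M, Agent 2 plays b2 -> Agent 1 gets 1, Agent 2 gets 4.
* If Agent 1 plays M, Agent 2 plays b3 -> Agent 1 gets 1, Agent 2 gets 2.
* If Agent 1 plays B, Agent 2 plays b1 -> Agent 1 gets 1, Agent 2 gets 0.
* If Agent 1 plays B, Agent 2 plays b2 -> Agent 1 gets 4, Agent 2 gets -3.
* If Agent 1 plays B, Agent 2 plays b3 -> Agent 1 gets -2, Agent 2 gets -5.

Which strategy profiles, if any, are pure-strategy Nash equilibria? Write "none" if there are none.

The unique pure-strategy Nash equilibrium is (B, b1).

For each strategy profile, look for a profitable unilateral deviation.
(T, b1): Agent 1 can switch to M (-5 → -4). Not NE.
(T, b2): Agent 1 can switch to B (3 → 4). Not NE.
(T, b3): Agent 1 can switch to M (-4 → 1). Not NE.
(M, b1): Agent 1 can switch to B (-4 → 1). Not NE.
(M, b2): Agent 1 can switch to T (1 → 3). Not NE.
(M, b3): Agent 2 can switch to b2 (2 → 4). Not NE.
(B, b1): Agent 1 gets 1, best alternative -4; Agent 2 gets 0, best alternative -3. No profitable deviation — NE.
(B, b2): Agent 2 can switch to b1 (-3 → 0). Not NE.
(B, b3): Agent 1 can switch to M (-2 → 1). Not NE.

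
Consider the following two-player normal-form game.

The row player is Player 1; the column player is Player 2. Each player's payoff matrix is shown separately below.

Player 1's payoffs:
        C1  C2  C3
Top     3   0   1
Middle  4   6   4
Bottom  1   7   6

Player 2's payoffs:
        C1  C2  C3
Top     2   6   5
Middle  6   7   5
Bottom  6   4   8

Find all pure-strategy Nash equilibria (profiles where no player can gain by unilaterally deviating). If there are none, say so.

Check each profile: it is a Nash equilibrium iff no player can strictly gain by switching unilaterally.
(Top, C1): Player 1 can switch to Middle (3 → 4). Not NE.
(Top, C2): Player 1 can switch to Middle (0 → 6). Not NE.
(Top, C3): Player 1 can switch to Middle (1 → 4). Not NE.
(Middle, C1): Player 2 can switch to C2 (6 → 7). Not NE.
(Middle, C2): Player 1 can switch to Bottom (6 → 7). Not NE.
(Middle, C3): Player 1 can switch to Bottom (4 → 6). Not NE.
(Bottom, C1): Player 1 can switch to Top (1 → 3). Not NE.
(Bottom, C2): Player 2 can switch to C1 (4 → 6). Not NE.
(Bottom, C3): Player 1 gets 6, best alternative 4; Player 2 gets 8, best alternative 6. No profitable deviation — NE.

Pure NE: (Bottom, C3)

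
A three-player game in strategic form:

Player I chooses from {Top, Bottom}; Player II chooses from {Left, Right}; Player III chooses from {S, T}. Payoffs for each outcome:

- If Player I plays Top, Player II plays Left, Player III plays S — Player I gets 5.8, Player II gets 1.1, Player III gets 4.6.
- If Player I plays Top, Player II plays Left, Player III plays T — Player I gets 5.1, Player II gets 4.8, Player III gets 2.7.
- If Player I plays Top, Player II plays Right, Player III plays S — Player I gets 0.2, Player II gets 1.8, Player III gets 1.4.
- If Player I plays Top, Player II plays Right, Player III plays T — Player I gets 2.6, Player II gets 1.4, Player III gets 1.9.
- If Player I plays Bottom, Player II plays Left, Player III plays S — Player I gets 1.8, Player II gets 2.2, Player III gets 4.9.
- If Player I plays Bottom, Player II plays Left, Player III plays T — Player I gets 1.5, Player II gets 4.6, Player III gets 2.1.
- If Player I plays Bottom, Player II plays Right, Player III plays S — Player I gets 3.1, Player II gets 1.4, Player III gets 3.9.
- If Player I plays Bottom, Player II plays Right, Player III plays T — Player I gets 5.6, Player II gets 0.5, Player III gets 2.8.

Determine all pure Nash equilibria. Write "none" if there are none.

For each player, find the best response to each opponent profile; mutual best responses are the pure NE.
Player I against (Left, S): payoffs 5.8, 1.8 → best response Top.
Player I against (Left, T): payoffs 5.1, 1.5 → best response Top.
Player I against (Right, S): payoffs 0.2, 3.1 → best response Bottom.
Player I against (Right, T): payoffs 2.6, 5.6 → best response Bottom.
Player II against (Top, S): payoffs 1.1, 1.8 → best response Right.
Player II against (Top, T): payoffs 4.8, 1.4 → best response Left.
Player II against (Bottom, S): payoffs 2.2, 1.4 → best response Left.
Player II against (Bottom, T): payoffs 4.6, 0.5 → best response Left.
Player III against (Top, Left): payoffs 4.6, 2.7 → best response S.
Player III against (Top, Right): payoffs 1.4, 1.9 → best response T.
Player III against (Bottom, Left): payoffs 4.9, 2.1 → best response S.
Player III against (Bottom, Right): payoffs 3.9, 2.8 → best response S.
No profile is a mutual best response for all players.

No pure-strategy Nash equilibrium.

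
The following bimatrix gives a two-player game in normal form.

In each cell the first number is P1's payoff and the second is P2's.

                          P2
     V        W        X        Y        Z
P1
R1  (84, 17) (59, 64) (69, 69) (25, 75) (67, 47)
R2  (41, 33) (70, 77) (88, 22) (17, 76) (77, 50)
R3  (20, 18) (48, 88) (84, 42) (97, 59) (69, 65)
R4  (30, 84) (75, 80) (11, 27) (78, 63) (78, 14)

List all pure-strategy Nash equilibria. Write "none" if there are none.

none

Mark each player's best response to every combination of opponents' strategies; a profile where every player is best-responding is a pure Nash equilibrium.
P1 against V: payoffs 84, 41, 20, 30 → best response R1.
P1 against W: payoffs 59, 70, 48, 75 → best response R4.
P1 against X: payoffs 69, 88, 84, 11 → best response R2.
P1 against Y: payoffs 25, 17, 97, 78 → best response R3.
P1 against Z: payoffs 67, 77, 69, 78 → best response R4.
P2 against R1: payoffs 17, 64, 69, 75, 47 → best response Y.
P2 against R2: payoffs 33, 77, 22, 76, 50 → best response W.
P2 against R3: payoffs 18, 88, 42, 59, 65 → best response W.
P2 against R4: payoffs 84, 80, 27, 63, 14 → best response V.
No profile is a mutual best response for all players.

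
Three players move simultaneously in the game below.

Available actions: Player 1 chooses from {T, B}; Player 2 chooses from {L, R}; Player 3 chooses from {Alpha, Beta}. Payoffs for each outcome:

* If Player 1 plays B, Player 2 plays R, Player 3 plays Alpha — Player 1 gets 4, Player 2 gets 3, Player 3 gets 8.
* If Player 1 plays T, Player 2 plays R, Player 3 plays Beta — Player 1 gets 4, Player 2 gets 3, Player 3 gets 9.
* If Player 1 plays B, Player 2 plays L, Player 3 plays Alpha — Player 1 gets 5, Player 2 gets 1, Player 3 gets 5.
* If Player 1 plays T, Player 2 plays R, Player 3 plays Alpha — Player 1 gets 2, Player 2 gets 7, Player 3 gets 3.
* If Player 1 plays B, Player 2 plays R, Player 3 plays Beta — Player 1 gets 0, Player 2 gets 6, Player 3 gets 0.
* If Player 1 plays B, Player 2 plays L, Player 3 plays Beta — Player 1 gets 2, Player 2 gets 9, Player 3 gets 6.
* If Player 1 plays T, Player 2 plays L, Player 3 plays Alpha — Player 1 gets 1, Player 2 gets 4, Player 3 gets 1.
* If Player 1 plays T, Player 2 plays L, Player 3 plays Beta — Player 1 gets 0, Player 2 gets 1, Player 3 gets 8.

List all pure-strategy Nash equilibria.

Player 1 against (L, Alpha): payoffs 1, 5 → best response B.
Player 1 against (L, Beta): payoffs 0, 2 → best response B.
Player 1 against (R, Alpha): payoffs 2, 4 → best response B.
Player 1 against (R, Beta): payoffs 4, 0 → best response T.
Player 2 against (T, Alpha): payoffs 4, 7 → best response R.
Player 2 against (T, Beta): payoffs 1, 3 → best response R.
Player 2 against (B, Alpha): payoffs 1, 3 → best response R.
Player 2 against (B, Beta): payoffs 9, 6 → best response L.
Player 3 against (T, L): payoffs 1, 8 → best response Beta.
Player 3 against (T, R): payoffs 3, 9 → best response Beta.
Player 3 against (B, L): payoffs 5, 6 → best response Beta.
Player 3 against (B, R): payoffs 8, 0 → best response Alpha.
Mutual best responses: (T, R, Beta); (B, L, Beta); (B, R, Alpha).

(T, R, Beta); (B, L, Beta); (B, R, Alpha)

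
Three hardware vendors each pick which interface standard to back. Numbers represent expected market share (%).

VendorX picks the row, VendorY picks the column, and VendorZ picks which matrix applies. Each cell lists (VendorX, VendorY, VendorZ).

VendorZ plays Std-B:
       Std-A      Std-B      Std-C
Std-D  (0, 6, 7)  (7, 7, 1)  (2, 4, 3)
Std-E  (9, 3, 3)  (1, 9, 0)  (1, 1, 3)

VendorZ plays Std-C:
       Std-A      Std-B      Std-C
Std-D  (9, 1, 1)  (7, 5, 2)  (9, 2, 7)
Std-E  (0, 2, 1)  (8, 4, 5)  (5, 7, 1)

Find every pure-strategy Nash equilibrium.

none

(Std-D, Std-A, Std-B): VendorX can switch to Std-E (0 → 9). Not NE.
(Std-D, Std-A, Std-C): VendorY can switch to Std-B (1 → 5). Not NE.
(Std-D, Std-B, Std-B): VendorZ can switch to Std-C (1 → 2). Not NE.
(Std-D, Std-B, Std-C): VendorX can switch to Std-E (7 → 8). Not NE.
(Std-D, Std-C, Std-B): VendorY can switch to Std-A (4 → 6). Not NE.
(Std-D, Std-C, Std-C): VendorY can switch to Std-B (2 → 5). Not NE.
(Std-E, Std-A, Std-B): VendorY can switch to Std-B (3 → 9). Not NE.
(Std-E, Std-A, Std-C): VendorX can switch to Std-D (0 → 9). Not NE.
(The remaining 4 profiles each have a profitable deviation by the same check.)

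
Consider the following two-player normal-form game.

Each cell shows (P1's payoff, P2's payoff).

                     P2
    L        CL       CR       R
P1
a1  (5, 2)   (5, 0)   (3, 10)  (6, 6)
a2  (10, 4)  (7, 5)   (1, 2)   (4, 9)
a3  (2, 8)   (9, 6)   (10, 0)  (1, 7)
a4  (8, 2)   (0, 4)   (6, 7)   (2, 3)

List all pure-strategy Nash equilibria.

No pure-strategy Nash equilibrium.

For each player, find the best response to each opponent profile; mutual best responses are the pure NE.
P1 against L: payoffs 5, 10, 2, 8 → best response a2.
P1 against CL: payoffs 5, 7, 9, 0 → best response a3.
P1 against CR: payoffs 3, 1, 10, 6 → best response a3.
P1 against R: payoffs 6, 4, 1, 2 → best response a1.
P2 against a1: payoffs 2, 0, 10, 6 → best response CR.
P2 against a2: payoffs 4, 5, 2, 9 → best response R.
P2 against a3: payoffs 8, 6, 0, 7 → best response L.
P2 against a4: payoffs 2, 4, 7, 3 → best response CR.
No profile is a mutual best response for all players.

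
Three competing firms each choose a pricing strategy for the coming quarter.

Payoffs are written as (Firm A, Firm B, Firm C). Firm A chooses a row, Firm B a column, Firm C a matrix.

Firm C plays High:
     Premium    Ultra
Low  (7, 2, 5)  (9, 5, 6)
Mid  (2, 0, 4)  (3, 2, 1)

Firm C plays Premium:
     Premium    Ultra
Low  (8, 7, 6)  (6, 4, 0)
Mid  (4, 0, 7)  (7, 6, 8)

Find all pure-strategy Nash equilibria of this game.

Pure-strategy Nash equilibria: (Low, Premium, Premium) and (Low, Ultra, High) and (Mid, Ultra, Premium)

Firm A against (Premium, High): payoffs 7, 2 → best response Low.
Firm A against (Premium, Premium): payoffs 8, 4 → best response Low.
Firm A against (Ultra, High): payoffs 9, 3 → best response Low.
Firm A against (Ultra, Premium): payoffs 6, 7 → best response Mid.
Firm B against (Low, High): payoffs 2, 5 → best response Ultra.
Firm B against (Low, Premium): payoffs 7, 4 → best response Premium.
Firm B against (Mid, High): payoffs 0, 2 → best response Ultra.
Firm B against (Mid, Premium): payoffs 0, 6 → best response Ultra.
Firm C against (Low, Premium): payoffs 5, 6 → best response Premium.
Firm C against (Low, Ultra): payoffs 6, 0 → best response High.
Firm C against (Mid, Premium): payoffs 4, 7 → best response Premium.
Firm C against (Mid, Ultra): payoffs 1, 8 → best response Premium.
Mutual best responses: (Low, Premium, Premium); (Low, Ultra, High); (Mid, Ultra, Premium).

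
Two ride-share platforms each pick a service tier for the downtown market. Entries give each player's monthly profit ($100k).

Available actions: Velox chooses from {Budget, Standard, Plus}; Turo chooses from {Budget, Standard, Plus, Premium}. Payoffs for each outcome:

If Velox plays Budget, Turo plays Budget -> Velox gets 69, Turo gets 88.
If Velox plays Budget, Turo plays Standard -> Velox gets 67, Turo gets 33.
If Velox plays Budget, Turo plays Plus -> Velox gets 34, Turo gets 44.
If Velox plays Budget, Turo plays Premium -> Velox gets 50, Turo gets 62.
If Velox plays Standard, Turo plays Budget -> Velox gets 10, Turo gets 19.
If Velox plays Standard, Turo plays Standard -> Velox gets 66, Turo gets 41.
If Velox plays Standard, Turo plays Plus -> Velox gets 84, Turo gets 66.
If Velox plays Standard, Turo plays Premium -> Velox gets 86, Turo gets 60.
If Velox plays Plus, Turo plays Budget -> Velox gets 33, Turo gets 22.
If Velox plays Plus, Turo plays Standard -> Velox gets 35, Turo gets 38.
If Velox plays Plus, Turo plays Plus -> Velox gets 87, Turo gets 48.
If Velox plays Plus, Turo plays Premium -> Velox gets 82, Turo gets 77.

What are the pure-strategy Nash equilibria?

Velox against Budget: payoffs 69, 10, 33 → best response Budget.
Velox against Standard: payoffs 67, 66, 35 → best response Budget.
Velox against Plus: payoffs 34, 84, 87 → best response Plus.
Velox against Premium: payoffs 50, 86, 82 → best response Standard.
Turo against Budget: payoffs 88, 33, 44, 62 → best response Budget.
Turo against Standard: payoffs 19, 41, 66, 60 → best response Plus.
Turo against Plus: payoffs 22, 38, 48, 77 → best response Premium.
Mutual best responses: (Budget, Budget).

The unique pure-strategy Nash equilibrium is (Budget, Budget).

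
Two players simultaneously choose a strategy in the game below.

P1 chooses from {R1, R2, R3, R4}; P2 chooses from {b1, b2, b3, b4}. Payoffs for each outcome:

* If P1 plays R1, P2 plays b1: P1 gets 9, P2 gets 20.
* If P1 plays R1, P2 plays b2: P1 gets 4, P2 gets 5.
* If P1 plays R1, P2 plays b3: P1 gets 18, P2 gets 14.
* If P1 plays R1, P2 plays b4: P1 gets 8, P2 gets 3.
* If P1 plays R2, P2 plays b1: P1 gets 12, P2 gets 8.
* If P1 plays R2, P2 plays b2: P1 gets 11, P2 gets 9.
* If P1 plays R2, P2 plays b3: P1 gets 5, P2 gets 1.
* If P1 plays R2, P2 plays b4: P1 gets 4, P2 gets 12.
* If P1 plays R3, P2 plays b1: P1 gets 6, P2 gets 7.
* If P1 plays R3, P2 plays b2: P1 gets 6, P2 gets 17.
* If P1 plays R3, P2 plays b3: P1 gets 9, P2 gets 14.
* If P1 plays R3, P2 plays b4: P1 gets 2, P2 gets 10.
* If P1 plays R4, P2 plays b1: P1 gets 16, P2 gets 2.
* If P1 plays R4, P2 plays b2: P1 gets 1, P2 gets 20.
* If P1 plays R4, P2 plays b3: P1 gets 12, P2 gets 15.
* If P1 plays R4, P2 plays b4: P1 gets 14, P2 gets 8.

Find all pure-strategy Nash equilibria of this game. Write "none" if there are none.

none

For each player, find the best response to each opponent profile; mutual best responses are the pure NE.
P1 against b1: payoffs 9, 12, 6, 16 → best response R4.
P1 against b2: payoffs 4, 11, 6, 1 → best response R2.
P1 against b3: payoffs 18, 5, 9, 12 → best response R1.
P1 against b4: payoffs 8, 4, 2, 14 → best response R4.
P2 against R1: payoffs 20, 5, 14, 3 → best response b1.
P2 against R2: payoffs 8, 9, 1, 12 → best response b4.
P2 against R3: payoffs 7, 17, 14, 10 → best response b2.
P2 against R4: payoffs 2, 20, 15, 8 → best response b2.
No profile is a mutual best response for all players.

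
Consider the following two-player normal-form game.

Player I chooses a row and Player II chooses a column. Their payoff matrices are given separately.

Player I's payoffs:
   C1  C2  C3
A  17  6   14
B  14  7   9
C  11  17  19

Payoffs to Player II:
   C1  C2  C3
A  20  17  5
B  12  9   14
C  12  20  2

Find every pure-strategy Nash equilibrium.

For each strategy profile, look for a profitable unilateral deviation.
(A, C1): Player I gets 17, best alternative 14; Player II gets 20, best alternative 17. No profitable deviation — NE.
(A, C2): Player I can switch to B (6 → 7). Not NE.
(A, C3): Player I can switch to C (14 → 19). Not NE.
(B, C1): Player I can switch to A (14 → 17). Not NE.
(B, C2): Player I can switch to C (7 → 17). Not NE.
(B, C3): Player I can switch to A (9 → 14). Not NE.
(C, C1): Player I can switch to A (11 → 17). Not NE.
(C, C2): Player I gets 17, best alternative 7; Player II gets 20, best alternative 12. No profitable deviation — NE.
(C, C3): Player II can switch to C1 (2 → 12). Not NE.

Pure-strategy Nash equilibria: (A, C1); (C, C2)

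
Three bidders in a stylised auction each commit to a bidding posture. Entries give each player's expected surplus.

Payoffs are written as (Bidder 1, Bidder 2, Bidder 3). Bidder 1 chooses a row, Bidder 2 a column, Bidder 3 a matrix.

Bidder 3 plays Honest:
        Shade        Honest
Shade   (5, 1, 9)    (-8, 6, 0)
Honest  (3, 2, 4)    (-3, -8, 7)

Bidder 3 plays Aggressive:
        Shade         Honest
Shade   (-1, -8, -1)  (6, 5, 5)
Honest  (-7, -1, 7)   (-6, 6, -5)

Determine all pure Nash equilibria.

Mark each player's best response to every combination of opponents' strategies; a profile where every player is best-responding is a pure Nash equilibrium.
Bidder 1 against (Shade, Honest): payoffs 5, 3 → best response Shade.
Bidder 1 against (Shade, Aggressive): payoffs -1, -7 → best response Shade.
Bidder 1 against (Honest, Honest): payoffs -8, -3 → best response Honest.
Bidder 1 against (Honest, Aggressive): payoffs 6, -6 → best response Shade.
Bidder 2 against (Shade, Honest): payoffs 1, 6 → best response Honest.
Bidder 2 against (Shade, Aggressive): payoffs -8, 5 → best response Honest.
Bidder 2 against (Honest, Honest): payoffs 2, -8 → best response Shade.
Bidder 2 against (Honest, Aggressive): payoffs -1, 6 → best response Honest.
Bidder 3 against (Shade, Shade): payoffs 9, -1 → best response Honest.
Bidder 3 against (Shade, Honest): payoffs 0, 5 → best response Aggressive.
Bidder 3 against (Honest, Shade): payoffs 4, 7 → best response Aggressive.
Bidder 3 against (Honest, Honest): payoffs 7, -5 → best response Honest.
Mutual best responses: (Shade, Honest, Aggressive).

The unique pure-strategy Nash equilibrium is (Shade, Honest, Aggressive).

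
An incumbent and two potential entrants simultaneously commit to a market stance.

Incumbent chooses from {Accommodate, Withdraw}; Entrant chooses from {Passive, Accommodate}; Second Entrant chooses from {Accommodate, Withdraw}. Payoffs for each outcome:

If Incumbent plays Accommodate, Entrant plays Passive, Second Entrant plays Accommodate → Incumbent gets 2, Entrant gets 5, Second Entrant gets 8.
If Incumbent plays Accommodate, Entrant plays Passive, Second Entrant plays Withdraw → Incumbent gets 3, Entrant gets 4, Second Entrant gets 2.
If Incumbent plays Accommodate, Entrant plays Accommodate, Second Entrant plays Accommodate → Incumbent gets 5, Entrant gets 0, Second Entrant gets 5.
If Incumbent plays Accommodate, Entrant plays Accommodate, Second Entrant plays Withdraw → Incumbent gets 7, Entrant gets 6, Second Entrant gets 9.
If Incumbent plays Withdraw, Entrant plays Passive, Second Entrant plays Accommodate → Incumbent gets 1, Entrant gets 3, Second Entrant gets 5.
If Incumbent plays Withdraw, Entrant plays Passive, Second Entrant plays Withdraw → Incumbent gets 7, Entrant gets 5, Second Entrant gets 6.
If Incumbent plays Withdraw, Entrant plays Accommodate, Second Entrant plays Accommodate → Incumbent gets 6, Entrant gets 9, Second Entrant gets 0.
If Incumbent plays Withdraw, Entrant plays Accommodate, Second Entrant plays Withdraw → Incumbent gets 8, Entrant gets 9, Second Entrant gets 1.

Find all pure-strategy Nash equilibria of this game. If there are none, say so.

(Accommodate, Passive, Accommodate): Incumbent gets 2, best alternative 1; Entrant gets 5, best alternative 0; Second Entrant gets 8, best alternative 2. No profitable deviation — NE.
(Accommodate, Passive, Withdraw): Incumbent can switch to Withdraw (3 → 7). Not NE.
(Accommodate, Accommodate, Accommodate): Incumbent can switch to Withdraw (5 → 6). Not NE.
(Accommodate, Accommodate, Withdraw): Incumbent can switch to Withdraw (7 → 8). Not NE.
(Withdraw, Passive, Accommodate): Incumbent can switch to Accommodate (1 → 2). Not NE.
(Withdraw, Passive, Withdraw): Entrant can switch to Accommodate (5 → 9). Not NE.
(Withdraw, Accommodate, Accommodate): Second Entrant can switch to Withdraw (0 → 1). Not NE.
(Withdraw, Accommodate, Withdraw): Incumbent gets 8, best alternative 7; Entrant gets 9, best alternative 5; Second Entrant gets 1, best alternative 0. No profitable deviation — NE.

The pure Nash equilibria are (Accommodate, Passive, Accommodate); (Withdraw, Accommodate, Withdraw).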